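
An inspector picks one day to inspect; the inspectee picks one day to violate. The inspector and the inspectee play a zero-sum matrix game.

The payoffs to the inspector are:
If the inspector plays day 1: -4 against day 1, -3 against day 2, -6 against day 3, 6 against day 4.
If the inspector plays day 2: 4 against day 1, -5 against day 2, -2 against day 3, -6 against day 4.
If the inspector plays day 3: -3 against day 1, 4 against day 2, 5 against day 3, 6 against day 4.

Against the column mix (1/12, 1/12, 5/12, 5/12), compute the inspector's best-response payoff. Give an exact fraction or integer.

day 1: (-4)·(1/12) + (-3)·(1/12) + (-6)·(5/12) + (6)·(5/12) = -7/12.
day 2: (4)·(1/12) + (-5)·(1/12) + (-2)·(5/12) + (-6)·(5/12) = -41/12.
day 3: (-3)·(1/12) + (4)·(1/12) + (5)·(5/12) + (6)·(5/12) = 14/3.
The best pure response is day 3 with expected payoff 14/3.

14/3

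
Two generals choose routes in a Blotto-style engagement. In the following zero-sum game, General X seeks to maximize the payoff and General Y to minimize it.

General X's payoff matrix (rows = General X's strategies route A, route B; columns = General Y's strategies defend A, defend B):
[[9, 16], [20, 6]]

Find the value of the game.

38/3

Row minima are 9 and 6, so General X's maximin is 9; column maxima are 20 and 16, so General Y's minimax is 16. These differ, so the equilibrium is in mixed strategies.
Let General X play route A with probability p. General Y is indifferent when 9p + 20(1−p) = 16p + 6(1−p), giving p = 2/3.
Let General Y play defend A with probability q. General X is indifferent when 9q + 16(1−q) = 20q + 6(1−q), giving q = 10/21.
The value is 9·(10/21) + (16)·(11/21) = 38/3.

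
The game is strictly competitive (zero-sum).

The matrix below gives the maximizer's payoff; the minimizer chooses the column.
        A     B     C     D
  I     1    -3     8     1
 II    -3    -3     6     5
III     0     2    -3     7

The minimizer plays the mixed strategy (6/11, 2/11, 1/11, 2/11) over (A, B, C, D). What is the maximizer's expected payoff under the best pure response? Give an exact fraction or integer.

15/11

I: (1)·(6/11) + (-3)·(2/11) + (8)·(1/11) + (1)·(2/11) = 10/11.
II: (-3)·(6/11) + (-3)·(2/11) + (6)·(1/11) + (5)·(2/11) = -8/11.
III: (0)·(6/11) + (2)·(2/11) + (-3)·(1/11) + (7)·(2/11) = 15/11.
The best pure response is III with expected payoff 15/11.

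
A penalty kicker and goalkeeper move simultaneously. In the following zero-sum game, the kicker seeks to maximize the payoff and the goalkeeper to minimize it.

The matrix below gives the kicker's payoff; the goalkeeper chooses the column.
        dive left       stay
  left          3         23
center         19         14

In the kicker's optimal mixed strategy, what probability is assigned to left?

1/5

Row minima are 3 and 14, so the kicker's maximin is 14; column maxima are 19 and 23, so the goalkeeper's minimax is 19. These differ, so the equilibrium is in mixed strategies.
Let the kicker play left with probability p. The goalkeeper is indifferent when 3p + 19(1−p) = 23p + 14(1−p), giving p = 1/5.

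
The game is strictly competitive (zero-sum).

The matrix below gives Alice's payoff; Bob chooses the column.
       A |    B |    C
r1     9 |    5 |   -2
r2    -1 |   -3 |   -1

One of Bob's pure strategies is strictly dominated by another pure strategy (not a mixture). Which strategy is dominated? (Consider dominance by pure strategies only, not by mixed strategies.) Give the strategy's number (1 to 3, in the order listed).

Bob prefers columns that give Alice less. Compare A with B: 5 < 9, -3 < -1.
So B strictly dominates A for Bob; A is strictly dominated.

1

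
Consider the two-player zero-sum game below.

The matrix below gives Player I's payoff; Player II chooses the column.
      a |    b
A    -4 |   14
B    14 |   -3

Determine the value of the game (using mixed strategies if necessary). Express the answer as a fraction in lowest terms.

Row minima are -4 and -3, so Player I's maximin is -3; column maxima are 14 and 14, so Player II's minimax is 14. These differ, so the equilibrium is in mixed strategies.
Let Player I play A with probability p. Player II is indifferent when −4p + 14(1−p) = 14p − 3(1−p), giving p = 17/35.
Let Player II play a with probability q. Player I is indifferent when −4q + 14(1−q) = 14q − 3(1−q), giving q = 17/35.
The value is -4·(17/35) + (14)·(18/35) = 184/35.

184/35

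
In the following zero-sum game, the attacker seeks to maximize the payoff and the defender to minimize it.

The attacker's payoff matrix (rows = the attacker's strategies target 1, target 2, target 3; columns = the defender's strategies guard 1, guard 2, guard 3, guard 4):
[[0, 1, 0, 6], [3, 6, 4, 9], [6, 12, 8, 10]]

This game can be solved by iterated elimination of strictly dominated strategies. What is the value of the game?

Row target 1 is strictly dominated by row target 2 (3>0, 6>1, 4>0, 9>6); eliminate target 1.
Row target 2 is strictly dominated by row target 3 (6>3, 12>6, 8>4, 10>9); eliminate target 2.
Column guard 4 is strictly dominated by guard 1 for the defender (6<10); eliminate guard 4.
Column guard 3 is strictly dominated by guard 1 for the defender (6<8); eliminate guard 3.
Column guard 2 is strictly dominated by guard 1 for the defender (6<12); eliminate guard 2.
Only (target 3, guard 1) remains, with payoff 6.

6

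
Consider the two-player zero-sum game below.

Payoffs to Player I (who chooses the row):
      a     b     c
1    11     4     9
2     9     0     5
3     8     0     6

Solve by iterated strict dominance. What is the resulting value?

Row 3 is strictly dominated by row 1 (11>8, 4>0, 9>6); eliminate 3.
Row 2 is strictly dominated by row 1 (11>9, 4>0, 9>5); eliminate 2.
Column c is strictly dominated by b for Player II (4<9); eliminate c.
Column a is strictly dominated by b for Player II (4<11); eliminate a.
Only (1, b) remains, with payoff 4.

4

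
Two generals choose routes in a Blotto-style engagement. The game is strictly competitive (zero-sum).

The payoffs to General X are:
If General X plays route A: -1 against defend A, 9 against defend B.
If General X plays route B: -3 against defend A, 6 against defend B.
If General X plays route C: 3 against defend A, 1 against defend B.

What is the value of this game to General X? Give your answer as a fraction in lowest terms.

7/3

Row route B is strictly dominated by row route A, so General X never plays it.
The remaining 2×2 game on (route A, route C) × (defend A, defend B) has no saddle point. Let General X play route A with probability p; indifference gives −p + 3(1−p) = 9p + (1−p), so p = 1/6.
Similarly General Y's optimal q on defend A is 2/3, and the value is -1·(2/3) + (9)·(1/3) = 7/3.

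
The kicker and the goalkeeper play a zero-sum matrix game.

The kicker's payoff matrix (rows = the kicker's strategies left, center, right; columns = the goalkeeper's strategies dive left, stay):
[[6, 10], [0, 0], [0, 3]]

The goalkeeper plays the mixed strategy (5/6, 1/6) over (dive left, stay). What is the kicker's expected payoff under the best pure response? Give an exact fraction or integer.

20/3

left: (6)·(5/6) + (10)·(1/6) = 20/3.
center: (0)·(5/6) + (0)·(1/6) = 0.
right: (0)·(5/6) + (3)·(1/6) = 1/2.
The best pure response is left with expected payoff 20/3.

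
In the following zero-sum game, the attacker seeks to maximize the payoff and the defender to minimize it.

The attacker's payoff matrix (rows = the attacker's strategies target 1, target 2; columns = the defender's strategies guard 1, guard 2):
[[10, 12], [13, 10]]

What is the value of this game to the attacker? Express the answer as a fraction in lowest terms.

56/5

Row minima are 10 and 10, so the attacker's maximin is 10; column maxima are 13 and 12, so the defender's minimax is 12. These differ, so the equilibrium is in mixed strategies.
Let the attacker play target 1 with probability p. The defender is indifferent when 10p + 13(1−p) = 12p + 10(1−p), giving p = 3/5.
Let the defender play guard 1 with probability q. The attacker is indifferent when 10q + 12(1−q) = 13q + 10(1−q), giving q = 2/5.
The value is 10·(2/5) + (12)·(3/5) = 56/5.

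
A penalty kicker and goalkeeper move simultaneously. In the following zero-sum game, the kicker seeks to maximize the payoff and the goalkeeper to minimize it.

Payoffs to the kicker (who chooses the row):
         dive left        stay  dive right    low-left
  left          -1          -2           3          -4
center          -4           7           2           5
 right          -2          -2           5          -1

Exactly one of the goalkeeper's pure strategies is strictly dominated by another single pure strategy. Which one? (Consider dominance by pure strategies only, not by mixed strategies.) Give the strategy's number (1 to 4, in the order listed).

The goalkeeper prefers columns that give the kicker less. Compare dive right with dive left: -1 < 3, -4 < 2, -2 < 5.
So dive left strictly dominates dive right for the goalkeeper; dive right is strictly dominated.

3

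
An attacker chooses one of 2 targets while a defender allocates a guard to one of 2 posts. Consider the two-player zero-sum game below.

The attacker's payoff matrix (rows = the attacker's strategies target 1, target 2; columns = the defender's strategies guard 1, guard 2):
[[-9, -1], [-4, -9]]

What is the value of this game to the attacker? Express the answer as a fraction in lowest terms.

Row minima are -9 and -9, so the attacker's maximin is -9; column maxima are -4 and -1, so the defender's minimax is -4. These differ, so the equilibrium is in mixed strategies.
Let the attacker play target 1 with probability p. The defender is indifferent when −9p − 4(1−p) = −p − 9(1−p), giving p = 5/13.
Let the defender play guard 1 with probability q. The attacker is indifferent when −9q − (1−q) = −4q − 9(1−q), giving q = 8/13.
The value is -9·(8/13) + (-1)·(5/13) = -77/13.

-77/13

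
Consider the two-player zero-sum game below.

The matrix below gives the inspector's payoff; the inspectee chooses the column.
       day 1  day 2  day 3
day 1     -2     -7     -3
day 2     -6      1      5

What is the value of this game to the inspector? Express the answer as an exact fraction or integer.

Column day 3 is strictly dominated by day 2 for the inspectee (it gives the inspector more in every row).
The remaining 2×2 game on (day 1, day 2) × (day 1, day 2) has no saddle point. Let the inspector play day 1 with probability p; indifference gives −2p − 6(1−p) = −7p + (1−p), so p = 7/12.
Similarly the inspectee's optimal q on day 1 is 2/3, and the value is -2·(2/3) + (-7)·(1/3) = -11/3.

-11/3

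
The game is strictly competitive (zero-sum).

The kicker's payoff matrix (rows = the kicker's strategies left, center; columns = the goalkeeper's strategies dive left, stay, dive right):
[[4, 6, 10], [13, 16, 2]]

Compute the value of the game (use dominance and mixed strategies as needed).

122/17

Column stay is strictly dominated by dive left for the goalkeeper (it gives the kicker more in every row).
The remaining 2×2 game on (left, center) × (dive left, dive right) has no saddle point. Let the kicker play left with probability p; indifference gives 4p + 13(1−p) = 10p + 2(1−p), so p = 11/17.
Similarly the goalkeeper's optimal q on dive left is 8/17, and the value is 4·(8/17) + (10)·(9/17) = 122/17.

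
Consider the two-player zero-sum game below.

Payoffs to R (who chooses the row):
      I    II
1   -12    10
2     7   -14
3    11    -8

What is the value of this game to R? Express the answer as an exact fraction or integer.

Row 2 is strictly dominated by row 3, so R never plays it.
The remaining 2×2 game on (1, 3) × (I, II) has no saddle point. Let R play 1 with probability p; indifference gives −12p + 11(1−p) = 10p − 8(1−p), so p = 19/41.
Similarly C's optimal q on I is 18/41, and the value is -12·(18/41) + (10)·(23/41) = 14/41.

14/41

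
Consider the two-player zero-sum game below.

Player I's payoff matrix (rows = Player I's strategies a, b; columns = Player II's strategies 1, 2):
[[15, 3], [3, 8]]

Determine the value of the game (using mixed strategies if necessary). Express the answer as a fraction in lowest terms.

Row minima are 3 and 3, so Player I's maximin is 3; column maxima are 15 and 8, so Player II's minimax is 8. These differ, so the equilibrium is in mixed strategies.
Let Player I play a with probability p. Player II is indifferent when 15p + 3(1−p) = 3p + 8(1−p), giving p = 5/17.
Let Player II play 1 with probability q. Player I is indifferent when 15q + 3(1−q) = 3q + 8(1−q), giving q = 5/17.
The value is 15·(5/17) + (3)·(12/17) = 111/17.

111/17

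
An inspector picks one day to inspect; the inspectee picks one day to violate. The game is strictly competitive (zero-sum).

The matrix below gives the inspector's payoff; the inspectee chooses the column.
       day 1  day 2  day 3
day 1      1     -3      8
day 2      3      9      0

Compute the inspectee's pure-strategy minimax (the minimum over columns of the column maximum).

The worst case (largest entry) in each column is day 1: 3, day 2: 9, day 3: 8.
The best (smallest) of these is 3.

3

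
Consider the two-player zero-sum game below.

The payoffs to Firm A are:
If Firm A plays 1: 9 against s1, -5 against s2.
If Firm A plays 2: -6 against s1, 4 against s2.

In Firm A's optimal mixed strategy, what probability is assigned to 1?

Row minima are -5 and -6, so Firm A's maximin is -5; column maxima are 9 and 4, so Firm B's minimax is 4. These differ, so the equilibrium is in mixed strategies.
Let Firm A play 1 with probability p. Firm B is indifferent when 9p − 6(1−p) = −5p + 4(1−p), giving p = 5/12.

5/12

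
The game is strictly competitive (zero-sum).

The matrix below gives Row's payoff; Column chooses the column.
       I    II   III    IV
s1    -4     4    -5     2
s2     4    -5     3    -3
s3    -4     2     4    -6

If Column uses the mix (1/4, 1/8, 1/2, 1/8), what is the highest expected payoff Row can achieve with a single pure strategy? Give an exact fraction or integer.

3/2

s1: (-4)·(1/4) + (4)·(1/8) + (-5)·(1/2) + (2)·(1/8) = -11/4.
s2: (4)·(1/4) + (-5)·(1/8) + (3)·(1/2) + (-3)·(1/8) = 3/2.
s3: (-4)·(1/4) + (2)·(1/8) + (4)·(1/2) + (-6)·(1/8) = 1/2.
The best pure response is s2 with expected payoff 3/2.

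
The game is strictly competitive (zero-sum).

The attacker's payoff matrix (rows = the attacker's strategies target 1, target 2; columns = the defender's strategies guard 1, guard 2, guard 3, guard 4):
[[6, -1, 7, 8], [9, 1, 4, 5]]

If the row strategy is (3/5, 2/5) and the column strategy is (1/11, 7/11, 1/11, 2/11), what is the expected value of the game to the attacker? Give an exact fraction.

126/55

Against (1/11, 7/11, 1/11, 2/11), each row's expected payoff is target 1: 2; target 2: 30/11.
Taking the (3/5, 2/5)-weighted average: (3/5)·(2) + (2/5)·(30/11) = 126/55.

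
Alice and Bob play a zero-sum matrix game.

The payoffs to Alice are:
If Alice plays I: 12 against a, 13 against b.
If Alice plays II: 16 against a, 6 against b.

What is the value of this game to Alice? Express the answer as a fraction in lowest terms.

136/11

Row minima are 12 and 6, so Alice's maximin is 12; column maxima are 16 and 13, so Bob's minimax is 13. These differ, so the equilibrium is in mixed strategies.
Let Alice play I with probability p. Bob is indifferent when 12p + 16(1−p) = 13p + 6(1−p), giving p = 10/11.
Let Bob play a with probability q. Alice is indifferent when 12q + 13(1−q) = 16q + 6(1−q), giving q = 7/11.
The value is 12·(7/11) + (13)·(4/11) = 136/11.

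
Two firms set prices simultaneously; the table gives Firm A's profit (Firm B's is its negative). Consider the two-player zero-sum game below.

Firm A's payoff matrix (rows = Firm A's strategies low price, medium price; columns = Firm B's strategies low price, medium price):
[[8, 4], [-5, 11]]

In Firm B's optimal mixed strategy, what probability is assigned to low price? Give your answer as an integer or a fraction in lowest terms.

Row minima are 4 and -5, so Firm A's maximin is 4; column maxima are 8 and 11, so Firm B's minimax is 8. These differ, so the equilibrium is in mixed strategies.
Let Firm B play low price with probability q. Firm A is indifferent when 8q + 4(1−q) = −5q + 11(1−q), giving q = 7/20.

7/20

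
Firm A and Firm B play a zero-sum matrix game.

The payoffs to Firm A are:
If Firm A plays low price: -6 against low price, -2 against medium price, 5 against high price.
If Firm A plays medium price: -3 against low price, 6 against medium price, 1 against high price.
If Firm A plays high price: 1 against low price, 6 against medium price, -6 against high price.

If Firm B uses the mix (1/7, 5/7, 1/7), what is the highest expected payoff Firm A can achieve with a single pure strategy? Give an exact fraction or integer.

4

low price: (-6)·(1/7) + (-2)·(5/7) + (5)·(1/7) = -11/7.
medium price: (-3)·(1/7) + (6)·(5/7) + (1)·(1/7) = 4.
high price: (1)·(1/7) + (6)·(5/7) + (-6)·(1/7) = 25/7.
The best pure response is medium price with expected payoff 4.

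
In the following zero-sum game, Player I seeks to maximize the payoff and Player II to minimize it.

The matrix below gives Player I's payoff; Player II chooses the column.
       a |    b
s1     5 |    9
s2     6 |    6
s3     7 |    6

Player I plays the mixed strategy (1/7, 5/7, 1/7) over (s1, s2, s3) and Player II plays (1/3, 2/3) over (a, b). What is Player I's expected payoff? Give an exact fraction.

44/7

Against (1/3, 2/3), each row's expected payoff is s1: 23/3; s2: 6; s3: 19/3.
Taking the (1/7, 5/7, 1/7)-weighted average: (1/7)·(23/3) + (5/7)·(6) + (1/7)·(19/3) = 44/7.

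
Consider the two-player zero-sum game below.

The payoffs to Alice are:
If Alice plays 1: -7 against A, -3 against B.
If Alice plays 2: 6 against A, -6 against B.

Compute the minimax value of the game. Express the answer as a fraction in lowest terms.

-15/4

Row minima are -7 and -6, so Alice's maximin is -6; column maxima are 6 and -3, so Bob's minimax is -3. These differ, so the equilibrium is in mixed strategies.
Let Alice play 1 with probability p. Bob is indifferent when −7p + 6(1−p) = −3p − 6(1−p), giving p = 3/4.
Let Bob play A with probability q. Alice is indifferent when −7q − 3(1−q) = 6q − 6(1−q), giving q = 3/16.
The value is -7·(3/16) + (-3)·(13/16) = -15/4.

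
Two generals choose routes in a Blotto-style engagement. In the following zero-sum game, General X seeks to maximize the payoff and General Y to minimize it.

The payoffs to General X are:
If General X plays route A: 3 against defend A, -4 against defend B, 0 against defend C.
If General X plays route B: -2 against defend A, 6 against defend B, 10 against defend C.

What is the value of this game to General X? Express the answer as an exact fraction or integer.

Column defend C is strictly dominated by defend B for General Y (it gives General X more in every row).
The remaining 2×2 game on (route A, route B) × (defend A, defend B) has no saddle point. Let General X play route A with probability p; indifference gives 3p − 2(1−p) = −4p + 6(1−p), so p = 8/15.
Similarly General Y's optimal q on defend A is 2/3, and the value is 3·(2/3) + (-4)·(1/3) = 2/3.

2/3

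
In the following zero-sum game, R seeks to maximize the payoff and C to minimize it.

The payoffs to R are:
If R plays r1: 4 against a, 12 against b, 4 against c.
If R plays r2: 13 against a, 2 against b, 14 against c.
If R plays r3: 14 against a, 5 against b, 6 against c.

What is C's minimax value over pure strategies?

The worst case (largest entry) in each column is a: 14, b: 12, c: 14.
The best (smallest) of these is 12.

12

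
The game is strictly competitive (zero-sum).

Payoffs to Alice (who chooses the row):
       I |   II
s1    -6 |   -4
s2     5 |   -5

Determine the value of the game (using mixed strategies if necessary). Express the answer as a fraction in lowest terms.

-25/6

Row minima are -6 and -5, so Alice's maximin is -5; column maxima are 5 and -4, so Bob's minimax is -4. These differ, so the equilibrium is in mixed strategies.
Let Alice play s1 with probability p. Bob is indifferent when −6p + 5(1−p) = −4p − 5(1−p), giving p = 5/6.
Let Bob play I with probability q. Alice is indifferent when −6q − 4(1−q) = 5q − 5(1−q), giving q = 1/12.
The value is -6·(1/12) + (-4)·(11/12) = -25/6.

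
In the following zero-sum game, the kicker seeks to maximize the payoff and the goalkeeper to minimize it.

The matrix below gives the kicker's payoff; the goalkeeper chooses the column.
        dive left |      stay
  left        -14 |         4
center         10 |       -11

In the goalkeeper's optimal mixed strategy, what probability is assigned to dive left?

Row minima are -14 and -11, so the kicker's maximin is -11; column maxima are 10 and 4, so the goalkeeper's minimax is 4. These differ, so the equilibrium is in mixed strategies.
Let the goalkeeper play dive left with probability q. The kicker is indifferent when −14q + 4(1−q) = 10q − 11(1−q), giving q = 5/13.

5/13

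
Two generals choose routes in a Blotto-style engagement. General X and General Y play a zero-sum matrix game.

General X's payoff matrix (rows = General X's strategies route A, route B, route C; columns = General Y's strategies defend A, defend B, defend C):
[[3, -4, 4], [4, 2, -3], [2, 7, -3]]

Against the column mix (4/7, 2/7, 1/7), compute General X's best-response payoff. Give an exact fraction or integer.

19/7

route A: (3)·(4/7) + (-4)·(2/7) + (4)·(1/7) = 8/7.
route B: (4)·(4/7) + (2)·(2/7) + (-3)·(1/7) = 17/7.
route C: (2)·(4/7) + (7)·(2/7) + (-3)·(1/7) = 19/7.
The best pure response is route C with expected payoff 19/7.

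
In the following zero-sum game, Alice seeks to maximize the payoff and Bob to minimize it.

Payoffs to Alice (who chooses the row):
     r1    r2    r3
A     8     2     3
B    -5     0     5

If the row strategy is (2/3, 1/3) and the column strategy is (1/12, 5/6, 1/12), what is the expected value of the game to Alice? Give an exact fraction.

31/18

Against (1/12, 5/6, 1/12), each row's expected payoff is A: 31/12; B: 0.
Taking the (2/3, 1/3)-weighted average: (2/3)·(31/12) + (1/3)·(0) = 31/18.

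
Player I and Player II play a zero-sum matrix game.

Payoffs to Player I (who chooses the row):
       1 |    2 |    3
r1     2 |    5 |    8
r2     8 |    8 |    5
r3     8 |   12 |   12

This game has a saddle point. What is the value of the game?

Row minima: 2, 5, 8 → Player I's maximin is 8.
Column maxima: 8, 12, 12 → Player II's minimax is 8.
They coincide at (r3, 1), so the value is 8.

8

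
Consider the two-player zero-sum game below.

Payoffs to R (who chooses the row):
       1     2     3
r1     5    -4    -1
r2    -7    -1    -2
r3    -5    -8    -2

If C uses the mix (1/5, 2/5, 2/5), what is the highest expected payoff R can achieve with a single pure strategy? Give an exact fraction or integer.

r1: (5)·(1/5) + (-4)·(2/5) + (-1)·(2/5) = -1.
r2: (-7)·(1/5) + (-1)·(2/5) + (-2)·(2/5) = -13/5.
r3: (-5)·(1/5) + (-8)·(2/5) + (-2)·(2/5) = -5.
The best pure response is r1 with expected payoff -1.

-1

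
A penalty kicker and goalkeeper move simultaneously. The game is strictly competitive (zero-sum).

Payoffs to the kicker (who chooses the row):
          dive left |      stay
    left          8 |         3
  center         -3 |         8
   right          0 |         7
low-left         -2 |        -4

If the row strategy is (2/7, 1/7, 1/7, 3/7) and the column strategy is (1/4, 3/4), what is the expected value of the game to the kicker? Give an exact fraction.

17/14

Against (1/4, 3/4), each row's expected payoff is left: 17/4; center: 21/4; right: 21/4; low-left: -7/2.
Taking the (2/7, 1/7, 1/7, 3/7)-weighted average: (2/7)·(17/4) + (1/7)·(21/4) + (1/7)·(21/4) + (3/7)·(-7/2) = 17/14.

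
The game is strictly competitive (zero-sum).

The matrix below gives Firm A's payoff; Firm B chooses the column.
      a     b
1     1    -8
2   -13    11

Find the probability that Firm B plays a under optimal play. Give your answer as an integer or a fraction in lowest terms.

Row minima are -8 and -13, so Firm A's maximin is -8; column maxima are 1 and 11, so Firm B's minimax is 1. These differ, so the equilibrium is in mixed strategies.
Let Firm B play a with probability q. Firm A is indifferent when q − 8(1−q) = −13q + 11(1−q), giving q = 19/33.

19/33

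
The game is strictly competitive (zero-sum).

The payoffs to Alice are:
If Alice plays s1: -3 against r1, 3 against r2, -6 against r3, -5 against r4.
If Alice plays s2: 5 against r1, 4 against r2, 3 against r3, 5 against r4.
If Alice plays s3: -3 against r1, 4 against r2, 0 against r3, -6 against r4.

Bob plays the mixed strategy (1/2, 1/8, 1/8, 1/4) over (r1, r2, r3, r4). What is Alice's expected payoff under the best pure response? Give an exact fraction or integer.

s1: (-3)·(1/2) + (3)·(1/8) + (-6)·(1/8) + (-5)·(1/4) = -25/8.
s2: (5)·(1/2) + (4)·(1/8) + (3)·(1/8) + (5)·(1/4) = 37/8.
s3: (-3)·(1/2) + (4)·(1/8) + (0)·(1/8) + (-6)·(1/4) = -5/2.
The best pure response is s2 with expected payoff 37/8.

37/8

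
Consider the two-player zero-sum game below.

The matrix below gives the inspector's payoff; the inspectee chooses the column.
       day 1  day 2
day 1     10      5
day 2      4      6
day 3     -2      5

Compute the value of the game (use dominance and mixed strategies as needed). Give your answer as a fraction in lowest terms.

40/7

Row day 3 is strictly dominated by row day 2, so the inspector never plays it.
The remaining 2×2 game on (day 1, day 2) × (day 1, day 2) has no saddle point. Let the inspector play day 1 with probability p; indifference gives 10p + 4(1−p) = 5p + 6(1−p), so p = 2/7.
Similarly the inspectee's optimal q on day 1 is 1/7, and the value is 10·(1/7) + (5)·(6/7) = 40/7.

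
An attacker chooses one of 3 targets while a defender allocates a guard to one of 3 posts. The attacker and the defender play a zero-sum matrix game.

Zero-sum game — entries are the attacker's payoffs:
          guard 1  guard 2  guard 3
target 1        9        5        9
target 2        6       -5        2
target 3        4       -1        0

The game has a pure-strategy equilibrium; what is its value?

Row minima: 5, -5, -1 → the attacker's maximin is 5.
Column maxima: 9, 5, 9 → the defender's minimax is 5.
They coincide at (target 1, guard 2), so the value is 5.

5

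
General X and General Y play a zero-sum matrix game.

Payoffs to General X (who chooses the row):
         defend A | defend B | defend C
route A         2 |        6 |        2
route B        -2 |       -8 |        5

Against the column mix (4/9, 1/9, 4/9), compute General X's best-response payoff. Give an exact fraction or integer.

route A: (2)·(4/9) + (6)·(1/9) + (2)·(4/9) = 22/9.
route B: (-2)·(4/9) + (-8)·(1/9) + (5)·(4/9) = 4/9.
The best pure response is route A with expected payoff 22/9.

22/9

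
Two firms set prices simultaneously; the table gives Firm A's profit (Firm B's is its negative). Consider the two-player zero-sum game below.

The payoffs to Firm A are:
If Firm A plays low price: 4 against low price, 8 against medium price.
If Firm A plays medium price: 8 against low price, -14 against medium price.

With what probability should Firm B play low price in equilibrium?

Row minima are 4 and -14, so Firm A's maximin is 4; column maxima are 8 and 8, so Firm B's minimax is 8. These differ, so the equilibrium is in mixed strategies.
Let Firm B play low price with probability q. Firm A is indifferent when 4q + 8(1−q) = 8q − 14(1−q), giving q = 11/13.

11/13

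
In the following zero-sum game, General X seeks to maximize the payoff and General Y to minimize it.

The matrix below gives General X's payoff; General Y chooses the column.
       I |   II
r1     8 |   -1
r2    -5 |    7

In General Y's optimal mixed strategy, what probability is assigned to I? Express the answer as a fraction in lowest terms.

8/21

Row minima are -1 and -5, so General X's maximin is -1; column maxima are 8 and 7, so General Y's minimax is 7. These differ, so the equilibrium is in mixed strategies.
Let General Y play I with probability q. General X is indifferent when 8q − (1−q) = −5q + 7(1−q), giving q = 8/21.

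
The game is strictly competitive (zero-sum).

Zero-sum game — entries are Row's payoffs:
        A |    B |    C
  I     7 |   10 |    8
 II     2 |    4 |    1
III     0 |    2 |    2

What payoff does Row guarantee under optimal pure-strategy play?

7

Row minima: 7, 1, 0 → Row's maximin is 7.
Column maxima: 7, 10, 8 → Column's minimax is 7.
They coincide at (I, A), so the value is 7.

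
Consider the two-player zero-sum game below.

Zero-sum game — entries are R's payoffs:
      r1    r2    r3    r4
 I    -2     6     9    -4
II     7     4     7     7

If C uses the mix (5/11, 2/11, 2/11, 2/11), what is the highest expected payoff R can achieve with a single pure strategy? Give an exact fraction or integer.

I: (-2)·(5/11) + (6)·(2/11) + (9)·(2/11) + (-4)·(2/11) = 12/11.
II: (7)·(5/11) + (4)·(2/11) + (7)·(2/11) + (7)·(2/11) = 71/11.
The best pure response is II with expected payoff 71/11.

71/11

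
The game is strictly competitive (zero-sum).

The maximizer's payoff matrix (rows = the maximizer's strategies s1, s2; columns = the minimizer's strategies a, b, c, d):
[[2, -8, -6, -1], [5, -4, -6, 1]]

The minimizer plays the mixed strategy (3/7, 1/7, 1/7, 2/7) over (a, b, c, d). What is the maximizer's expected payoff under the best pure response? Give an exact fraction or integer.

1

s1: (2)·(3/7) + (-8)·(1/7) + (-6)·(1/7) + (-1)·(2/7) = -10/7.
s2: (5)·(3/7) + (-4)·(1/7) + (-6)·(1/7) + (1)·(2/7) = 1.
The best pure response is s2 with expected payoff 1.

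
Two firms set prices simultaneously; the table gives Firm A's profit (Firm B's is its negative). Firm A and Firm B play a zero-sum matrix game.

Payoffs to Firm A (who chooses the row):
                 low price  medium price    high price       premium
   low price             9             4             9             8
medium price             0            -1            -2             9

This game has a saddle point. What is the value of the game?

Row minima: 4, -2 → Firm A's maximin is 4.
Column maxima: 9, 4, 9, 9 → Firm B's minimax is 4.
They coincide at (low price, medium price), so the value is 4.

4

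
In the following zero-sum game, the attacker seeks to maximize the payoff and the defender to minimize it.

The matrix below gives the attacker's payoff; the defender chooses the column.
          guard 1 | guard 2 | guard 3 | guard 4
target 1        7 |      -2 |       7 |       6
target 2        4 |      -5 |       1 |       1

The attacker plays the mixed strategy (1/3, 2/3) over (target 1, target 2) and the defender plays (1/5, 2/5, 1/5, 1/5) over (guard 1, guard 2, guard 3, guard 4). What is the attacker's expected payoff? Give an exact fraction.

8/15

Against (1/5, 2/5, 1/5, 1/5), each row's expected payoff is target 1: 16/5; target 2: -4/5.
Taking the (1/3, 2/3)-weighted average: (1/3)·(16/5) + (2/3)·(-4/5) = 8/15.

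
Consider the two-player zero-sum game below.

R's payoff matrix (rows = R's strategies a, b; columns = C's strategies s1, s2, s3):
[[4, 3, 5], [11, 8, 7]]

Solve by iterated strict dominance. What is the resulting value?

7

Column s1 is strictly dominated by s2 for C (3<4, 8<11); eliminate s1.
Row a is strictly dominated by row b (8>3, 7>5); eliminate a.
Column s2 is strictly dominated by s3 for C (7<8); eliminate s2.
Only (b, s3) remains, with payoff 7.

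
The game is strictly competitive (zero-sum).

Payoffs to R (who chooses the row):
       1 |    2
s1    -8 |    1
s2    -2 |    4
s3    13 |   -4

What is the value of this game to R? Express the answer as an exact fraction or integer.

Row s1 is strictly dominated by row s2, so R never plays it.
The remaining 2×2 game on (s2, s3) × (1, 2) has no saddle point. Let R play s2 with probability p; indifference gives −2p + 13(1−p) = 4p − 4(1−p), so p = 17/23.
Similarly C's optimal q on 1 is 8/23, and the value is -2·(8/23) + (4)·(15/23) = 44/23.

44/23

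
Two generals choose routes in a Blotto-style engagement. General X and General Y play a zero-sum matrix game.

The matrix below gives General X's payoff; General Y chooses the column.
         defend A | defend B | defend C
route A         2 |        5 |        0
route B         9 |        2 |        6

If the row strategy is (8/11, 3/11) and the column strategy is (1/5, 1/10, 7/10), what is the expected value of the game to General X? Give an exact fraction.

129/55

Against (1/5, 1/10, 7/10), each row's expected payoff is route A: 9/10; route B: 31/5.
Taking the (8/11, 3/11)-weighted average: (8/11)·(9/10) + (3/11)·(31/5) = 129/55.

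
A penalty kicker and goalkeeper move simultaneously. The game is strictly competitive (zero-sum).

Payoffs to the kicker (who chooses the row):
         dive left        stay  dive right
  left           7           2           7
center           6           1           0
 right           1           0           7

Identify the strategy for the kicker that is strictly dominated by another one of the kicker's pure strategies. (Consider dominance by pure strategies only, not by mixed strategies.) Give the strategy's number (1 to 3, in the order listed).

2

Compare center with left: 7 > 6, 2 > 1, 7 > 0.
So left strictly dominates center for the kicker; center is strictly dominated.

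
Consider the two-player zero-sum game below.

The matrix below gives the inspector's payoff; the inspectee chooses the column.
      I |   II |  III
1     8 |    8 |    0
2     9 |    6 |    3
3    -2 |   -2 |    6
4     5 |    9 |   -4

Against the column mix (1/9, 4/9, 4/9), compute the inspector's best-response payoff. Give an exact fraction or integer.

1: (8)·(1/9) + (8)·(4/9) + (0)·(4/9) = 40/9.
2: (9)·(1/9) + (6)·(4/9) + (3)·(4/9) = 5.
3: (-2)·(1/9) + (-2)·(4/9) + (6)·(4/9) = 14/9.
4: (5)·(1/9) + (9)·(4/9) + (-4)·(4/9) = 25/9.
The best pure response is 2 with expected payoff 5.

5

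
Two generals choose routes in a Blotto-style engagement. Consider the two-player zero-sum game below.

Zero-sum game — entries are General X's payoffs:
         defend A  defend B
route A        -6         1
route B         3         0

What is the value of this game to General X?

Row minima are -6 and 0, so General X's maximin is 0; column maxima are 3 and 1, so General Y's minimax is 1. These differ, so the equilibrium is in mixed strategies.
Let General X play route A with probability p. General Y is indifferent when −6p + 3(1−p) = p, giving p = 3/10.
Let General Y play defend A with probability q. General X is indifferent when −6q + (1−q) = 3q, giving q = 1/10.
The value is -6·(1/10) + (1)·(9/10) = 3/10.

3/10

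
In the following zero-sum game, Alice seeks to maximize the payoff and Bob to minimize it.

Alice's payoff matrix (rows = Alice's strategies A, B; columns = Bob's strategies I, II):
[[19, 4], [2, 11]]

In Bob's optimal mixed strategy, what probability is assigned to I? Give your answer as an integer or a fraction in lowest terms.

7/24

Row minima are 4 and 2, so Alice's maximin is 4; column maxima are 19 and 11, so Bob's minimax is 11. These differ, so the equilibrium is in mixed strategies.
Let Bob play I with probability q. Alice is indifferent when 19q + 4(1−q) = 2q + 11(1−q), giving q = 7/24.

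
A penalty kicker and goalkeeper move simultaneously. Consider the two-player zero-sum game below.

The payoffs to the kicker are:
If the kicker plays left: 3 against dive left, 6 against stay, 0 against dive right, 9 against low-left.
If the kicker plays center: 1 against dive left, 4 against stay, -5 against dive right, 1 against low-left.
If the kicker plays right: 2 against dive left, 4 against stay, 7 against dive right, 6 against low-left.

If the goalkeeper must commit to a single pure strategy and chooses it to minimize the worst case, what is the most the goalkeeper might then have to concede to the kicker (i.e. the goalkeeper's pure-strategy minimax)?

The worst case (largest entry) in each column is dive left: 3, stay: 6, dive right: 7, low-left: 9.
The best (smallest) of these is 3.

3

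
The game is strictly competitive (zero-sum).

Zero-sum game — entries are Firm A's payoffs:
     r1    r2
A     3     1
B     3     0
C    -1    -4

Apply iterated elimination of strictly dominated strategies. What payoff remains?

Column r1 is strictly dominated by r2 for Firm B (1<3, 0<3, -4<-1); eliminate r1.
Row C is strictly dominated by row A (1>-4); eliminate C.
Row B is strictly dominated by row A (1>0); eliminate B.
Only (A, r2) remains, with payoff 1.

1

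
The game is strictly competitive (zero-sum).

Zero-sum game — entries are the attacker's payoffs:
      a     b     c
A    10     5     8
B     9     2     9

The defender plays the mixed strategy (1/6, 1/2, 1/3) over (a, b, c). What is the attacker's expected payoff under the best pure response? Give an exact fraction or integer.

A: (10)·(1/6) + (5)·(1/2) + (8)·(1/3) = 41/6.
B: (9)·(1/6) + (2)·(1/2) + (9)·(1/3) = 11/2.
The best pure response is A with expected payoff 41/6.

41/6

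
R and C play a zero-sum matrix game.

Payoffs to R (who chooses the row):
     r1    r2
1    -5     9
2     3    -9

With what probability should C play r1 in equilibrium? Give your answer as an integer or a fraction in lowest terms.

Row minima are -5 and -9, so R's maximin is -5; column maxima are 3 and 9, so C's minimax is 3. These differ, so the equilibrium is in mixed strategies.
Let C play r1 with probability q. R is indifferent when −5q + 9(1−q) = 3q − 9(1−q), giving q = 9/13.

9/13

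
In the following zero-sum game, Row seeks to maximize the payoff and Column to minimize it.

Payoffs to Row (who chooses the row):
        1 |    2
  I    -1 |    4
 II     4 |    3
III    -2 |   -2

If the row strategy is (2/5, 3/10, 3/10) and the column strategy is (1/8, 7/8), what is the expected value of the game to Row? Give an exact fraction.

27/16

Against (1/8, 7/8), each row's expected payoff is I: 27/8; II: 25/8; III: -2.
Taking the (2/5, 3/10, 3/10)-weighted average: (2/5)·(27/8) + (3/10)·(25/8) + (3/10)·(-2) = 27/16.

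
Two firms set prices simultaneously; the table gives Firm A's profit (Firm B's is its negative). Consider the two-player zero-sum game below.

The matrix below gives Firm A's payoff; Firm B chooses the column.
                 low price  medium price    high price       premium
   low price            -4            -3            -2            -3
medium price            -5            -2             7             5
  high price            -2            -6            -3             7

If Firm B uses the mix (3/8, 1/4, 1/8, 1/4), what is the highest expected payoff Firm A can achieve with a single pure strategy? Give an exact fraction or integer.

low price: (-4)·(3/8) + (-3)·(1/4) + (-2)·(1/8) + (-3)·(1/4) = -13/4.
medium price: (-5)·(3/8) + (-2)·(1/4) + (7)·(1/8) + (5)·(1/4) = -1/4.
high price: (-2)·(3/8) + (-6)·(1/4) + (-3)·(1/8) + (7)·(1/4) = -7/8.
The best pure response is medium price with expected payoff -1/4.

-1/4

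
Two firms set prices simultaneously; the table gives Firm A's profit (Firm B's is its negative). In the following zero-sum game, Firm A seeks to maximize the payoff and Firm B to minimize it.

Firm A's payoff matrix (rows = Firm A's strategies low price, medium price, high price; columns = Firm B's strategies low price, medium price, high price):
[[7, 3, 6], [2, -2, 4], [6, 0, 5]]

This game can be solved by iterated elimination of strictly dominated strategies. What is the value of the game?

Row medium price is strictly dominated by row low price (7>2, 3>-2, 6>4); eliminate medium price.
Row high price is strictly dominated by row low price (7>6, 3>0, 6>5); eliminate high price.
Column low price is strictly dominated by medium price for Firm B (3<7); eliminate low price.
Column high price is strictly dominated by medium price for Firm B (3<6); eliminate high price.
Only (low price, medium price) remains, with payoff 3.

3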